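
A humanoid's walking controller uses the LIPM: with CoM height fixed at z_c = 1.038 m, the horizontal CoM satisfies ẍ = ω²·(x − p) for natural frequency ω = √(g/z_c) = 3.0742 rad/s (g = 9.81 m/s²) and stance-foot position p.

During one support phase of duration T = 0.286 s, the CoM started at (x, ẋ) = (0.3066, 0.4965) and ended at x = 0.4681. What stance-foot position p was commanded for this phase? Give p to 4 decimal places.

ωT = 3.0742·0.286 = 0.879221; cosh(ωT) = 1.412064, sinh(ωT) = 0.996958
x(T) = p + (x₀−p)·cosh(ωT) + (ẋ₀/ω)·sinh(ωT) ⇒ p·(1 − cosh) = x(T) − x₀·cosh − (ẋ₀/ω)·sinh
numerator   = 0.4681 − (0.3066)·1.412064 − (0.4965/3.0742)·0.996958 = -0.125853
denominator = 1 − 1.412064 = -0.412064
p = -0.125853 / -0.412064 = 0.3054

p = 0.3054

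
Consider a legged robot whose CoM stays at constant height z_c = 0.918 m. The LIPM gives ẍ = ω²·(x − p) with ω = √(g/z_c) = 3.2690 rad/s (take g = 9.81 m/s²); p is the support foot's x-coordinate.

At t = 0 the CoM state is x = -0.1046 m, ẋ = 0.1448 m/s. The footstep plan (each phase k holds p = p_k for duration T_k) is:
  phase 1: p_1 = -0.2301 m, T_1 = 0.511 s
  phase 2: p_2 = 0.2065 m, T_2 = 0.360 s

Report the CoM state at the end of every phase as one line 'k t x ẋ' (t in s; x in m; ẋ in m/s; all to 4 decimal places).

1 0.5110 0.2287 1.4500
2 0.8710 0.8971 2.6821

phase 1: p=-0.2301, T=0.511, ωT=1.670459, cosh=2.751384, sinh=2.563223; start (x,ẋ)=(-0.104600, 0.144800) → end (x,ẋ)=(0.228736, 1.449987)
phase 2: p=0.2065, T=0.360, ωT=1.176840, cosh=1.776179, sinh=1.467928; start (x,ẋ)=(0.228736, 1.449987) → end (x,ẋ)=(0.897105, 2.682141)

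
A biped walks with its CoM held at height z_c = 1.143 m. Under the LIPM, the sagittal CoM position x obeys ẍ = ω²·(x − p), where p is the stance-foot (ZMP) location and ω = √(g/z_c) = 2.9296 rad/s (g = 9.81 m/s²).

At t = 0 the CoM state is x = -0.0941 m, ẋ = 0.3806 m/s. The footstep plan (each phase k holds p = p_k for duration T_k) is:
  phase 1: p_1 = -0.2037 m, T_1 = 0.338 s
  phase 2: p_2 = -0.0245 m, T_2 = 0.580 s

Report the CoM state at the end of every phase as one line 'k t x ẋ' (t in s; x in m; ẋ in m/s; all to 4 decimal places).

phase 1: p=-0.2037, T=0.338, ωT=0.990205, cosh=1.531643, sinh=1.160143; start (x,ẋ)=(-0.094100, 0.380600) → end (x,ẋ)=(0.114888, 0.955447)
phase 2: p=-0.0245, T=0.580, ωT=1.699168, cosh=2.826115, sinh=2.643280; start (x,ẋ)=(0.114888, 0.955447) → end (x,ẋ)=(1.231495, 3.779592)

1 0.3380 0.1149 0.9554
2 0.9180 1.2315 3.7796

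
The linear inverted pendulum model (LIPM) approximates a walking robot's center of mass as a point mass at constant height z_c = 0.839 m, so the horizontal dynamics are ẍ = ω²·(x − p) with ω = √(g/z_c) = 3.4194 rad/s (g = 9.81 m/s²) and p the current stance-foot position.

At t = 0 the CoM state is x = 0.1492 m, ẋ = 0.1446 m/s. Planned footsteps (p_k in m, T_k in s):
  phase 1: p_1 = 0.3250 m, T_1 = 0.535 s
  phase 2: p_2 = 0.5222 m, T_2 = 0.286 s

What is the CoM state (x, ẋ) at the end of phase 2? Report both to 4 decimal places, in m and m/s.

phase 1: p=0.3250, T=0.535, ωT=1.829379, cosh=3.195265, sinh=3.034752; start (x,ẋ)=(0.149200, 0.144600) → end (x,ẋ)=(-0.108394, -1.362247)
phase 2: p=0.5222, T=0.286, ωT=0.977948, cosh=1.517539, sinh=1.141457; start (x,ẋ)=(-0.108394, -1.362247) → end (x,ẋ)=(-0.889492, -4.528530)

x = -0.8895, ẋ = -4.5285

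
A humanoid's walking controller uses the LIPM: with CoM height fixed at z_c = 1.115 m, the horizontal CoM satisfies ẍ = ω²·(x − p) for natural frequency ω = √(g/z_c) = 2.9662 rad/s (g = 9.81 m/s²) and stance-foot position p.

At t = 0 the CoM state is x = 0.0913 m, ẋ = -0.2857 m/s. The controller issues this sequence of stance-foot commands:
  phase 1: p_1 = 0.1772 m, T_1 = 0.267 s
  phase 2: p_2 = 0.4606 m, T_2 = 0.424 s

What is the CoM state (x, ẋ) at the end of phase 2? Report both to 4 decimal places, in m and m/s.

x = -0.7849, ẋ = -3.4593

phase 1: p=0.1772, T=0.267, ωT=0.791975, cosh=1.330351, sinh=0.877402; start (x,ẋ)=(0.091300, -0.285700) → end (x,ẋ)=(-0.021587, -0.603640)
phase 2: p=0.4606, T=0.424, ωT=1.257669, cosh=1.900764, sinh=1.616448; start (x,ẋ)=(-0.021587, -0.603640) → end (x,ẋ)=(-0.784882, -3.459326)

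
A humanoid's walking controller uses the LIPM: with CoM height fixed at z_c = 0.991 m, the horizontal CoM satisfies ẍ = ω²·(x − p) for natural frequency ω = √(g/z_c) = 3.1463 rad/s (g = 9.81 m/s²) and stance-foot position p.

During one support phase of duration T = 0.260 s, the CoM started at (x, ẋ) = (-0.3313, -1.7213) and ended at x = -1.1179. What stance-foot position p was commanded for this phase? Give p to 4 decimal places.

ωT = 3.1463·0.260 = 0.818038; cosh(ωT) = 1.353673, sinh(ωT) = 0.912376
x(T) = p + (x₀−p)·cosh(ωT) + (ẋ₀/ω)·sinh(ωT) ⇒ p·(1 − cosh) = x(T) − x₀·cosh − (ẋ₀/ω)·sinh
numerator   = -1.1179 − (-0.3313)·1.353673 − (-1.7213/3.1463)·0.912376 = -0.170279
denominator = 1 − 1.353673 = -0.353673
p = -0.170279 / -0.353673 = 0.4815

p = 0.4815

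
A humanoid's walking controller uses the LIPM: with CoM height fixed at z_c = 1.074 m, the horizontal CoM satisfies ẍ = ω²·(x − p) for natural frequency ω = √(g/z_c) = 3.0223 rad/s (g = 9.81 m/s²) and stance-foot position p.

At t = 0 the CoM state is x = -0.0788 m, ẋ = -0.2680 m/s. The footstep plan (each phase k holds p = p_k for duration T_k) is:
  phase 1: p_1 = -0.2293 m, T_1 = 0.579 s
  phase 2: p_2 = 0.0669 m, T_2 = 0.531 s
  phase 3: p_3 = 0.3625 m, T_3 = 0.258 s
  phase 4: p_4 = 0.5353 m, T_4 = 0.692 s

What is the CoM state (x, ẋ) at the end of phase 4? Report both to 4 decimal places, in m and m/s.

x = -0.1777, ẋ = -2.0311

phase 1: p=-0.2293, T=0.579, ωT=1.749912, cosh=2.963942, sinh=2.790153; start (x,ẋ)=(-0.078800, -0.268000) → end (x,ẋ)=(-0.030641, 0.474782)
phase 2: p=0.0669, T=0.531, ωT=1.604841, cosh=2.588996, sinh=2.388074; start (x,ẋ)=(-0.030641, 0.474782) → end (x,ẋ)=(0.189515, 0.525206)
phase 3: p=0.3625, T=0.258, ωT=0.779753, cosh=1.319727, sinh=0.861208; start (x,ẋ)=(0.189515, 0.525206) → end (x,ẋ)=(0.283866, 0.242879)
phase 4: p=0.5353, T=0.692, ωT=2.091432, cosh=4.110004, sinh=3.986494; start (x,ẋ)=(0.283866, 0.242879) → end (x,ẋ)=(-0.177732, -2.031143)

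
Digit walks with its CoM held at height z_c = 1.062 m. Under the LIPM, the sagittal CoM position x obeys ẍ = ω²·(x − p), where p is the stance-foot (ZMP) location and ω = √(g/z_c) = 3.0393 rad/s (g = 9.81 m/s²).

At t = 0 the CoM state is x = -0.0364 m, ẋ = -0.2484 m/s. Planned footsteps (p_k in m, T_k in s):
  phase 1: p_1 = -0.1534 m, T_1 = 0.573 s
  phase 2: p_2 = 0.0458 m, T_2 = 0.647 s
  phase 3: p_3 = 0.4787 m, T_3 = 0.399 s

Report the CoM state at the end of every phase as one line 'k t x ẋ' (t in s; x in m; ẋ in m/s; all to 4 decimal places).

phase 1: p=-0.1534, T=0.573, ωT=1.741519, cosh=2.940629, sinh=2.765375; start (x,ẋ)=(-0.036400, -0.248400) → end (x,ẋ)=(-0.035359, 0.252910)
phase 2: p=0.0458, T=0.647, ωT=1.966427, cosh=3.642529, sinh=3.502573; start (x,ẋ)=(-0.035359, 0.252910) → end (x,ẋ)=(0.041637, 0.057267)
phase 3: p=0.4787, T=0.399, ωT=1.212681, cosh=1.829943, sinh=1.532544; start (x,ẋ)=(0.041637, 0.057267) → end (x,ẋ)=(-0.292223, -1.930981)

1 0.5730 -0.0354 0.2529
2 1.2200 0.0416 0.0573
3 1.6190 -0.2922 -1.9310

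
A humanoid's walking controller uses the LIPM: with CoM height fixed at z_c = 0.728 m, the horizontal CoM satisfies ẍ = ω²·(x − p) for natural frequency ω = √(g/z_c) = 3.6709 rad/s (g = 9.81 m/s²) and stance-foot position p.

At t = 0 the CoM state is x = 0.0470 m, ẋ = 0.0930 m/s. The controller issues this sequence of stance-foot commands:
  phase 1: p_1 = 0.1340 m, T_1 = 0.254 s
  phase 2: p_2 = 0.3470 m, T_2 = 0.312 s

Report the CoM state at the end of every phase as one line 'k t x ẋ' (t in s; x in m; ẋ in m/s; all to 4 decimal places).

phase 1: p=0.1340, T=0.254, ωT=0.932409, cosh=1.467113, sinh=1.073508; start (x,ẋ)=(0.047000, 0.093000) → end (x,ẋ)=(0.033558, -0.206403)
phase 2: p=0.3470, T=0.312, ωT=1.145321, cosh=1.730786, sinh=1.412664; start (x,ẋ)=(0.033558, -0.206403) → end (x,ẋ)=(-0.274931, -1.982671)

1 0.2540 0.0336 -0.2064
2 0.5660 -0.2749 -1.9827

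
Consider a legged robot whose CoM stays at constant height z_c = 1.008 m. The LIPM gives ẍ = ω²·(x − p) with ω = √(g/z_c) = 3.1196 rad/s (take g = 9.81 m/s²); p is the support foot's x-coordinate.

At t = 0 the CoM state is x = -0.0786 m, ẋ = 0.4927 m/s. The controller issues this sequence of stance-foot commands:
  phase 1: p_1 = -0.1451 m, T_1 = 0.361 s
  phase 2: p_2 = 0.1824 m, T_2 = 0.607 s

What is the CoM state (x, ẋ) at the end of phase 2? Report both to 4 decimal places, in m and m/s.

phase 1: p=-0.1451, T=0.361, ωT=1.126176, cosh=1.704056, sinh=1.379785; start (x,ẋ)=(-0.078600, 0.492700) → end (x,ẋ)=(0.186139, 1.125829)
phase 2: p=0.1824, T=0.607, ωT=1.893597, cosh=3.396876, sinh=3.246347; start (x,ẋ)=(0.186139, 1.125829) → end (x,ẋ)=(1.366670, 3.862164)

x = 1.3667, ẋ = 3.8622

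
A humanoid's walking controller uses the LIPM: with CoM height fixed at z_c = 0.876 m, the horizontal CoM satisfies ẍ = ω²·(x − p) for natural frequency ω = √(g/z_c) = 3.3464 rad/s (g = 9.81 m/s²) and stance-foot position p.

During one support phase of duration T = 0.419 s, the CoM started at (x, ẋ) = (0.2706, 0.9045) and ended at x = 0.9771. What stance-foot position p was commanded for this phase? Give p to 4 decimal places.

ωT = 3.3464·0.419 = 1.402142; cosh(ωT) = 2.154982, sinh(ωT) = 1.908912
x(T) = p + (x₀−p)·cosh(ωT) + (ẋ₀/ω)·sinh(ωT) ⇒ p·(1 − cosh) = x(T) − x₀·cosh − (ẋ₀/ω)·sinh
numerator   = 0.9771 − (0.2706)·2.154982 − (0.9045/3.3464)·1.908912 = -0.121999
denominator = 1 − 2.154982 = -1.154982
p = -0.121999 / -1.154982 = 0.1056

p = 0.1056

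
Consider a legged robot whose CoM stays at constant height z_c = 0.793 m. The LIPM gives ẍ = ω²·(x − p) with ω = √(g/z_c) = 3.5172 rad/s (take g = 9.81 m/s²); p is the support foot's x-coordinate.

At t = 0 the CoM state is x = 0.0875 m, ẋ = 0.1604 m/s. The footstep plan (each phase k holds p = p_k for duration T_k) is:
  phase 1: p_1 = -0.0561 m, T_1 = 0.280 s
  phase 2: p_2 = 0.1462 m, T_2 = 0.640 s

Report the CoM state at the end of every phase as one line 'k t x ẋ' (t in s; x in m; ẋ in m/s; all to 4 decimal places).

phase 1: p=-0.0561, T=0.280, ωT=0.984816, cosh=1.525414, sinh=1.151906; start (x,ẋ)=(0.087500, 0.160400) → end (x,ẋ)=(0.215481, 0.826469)
phase 2: p=0.1462, T=0.640, ωT=2.251008, cosh=4.801299, sinh=4.696006; start (x,ẋ)=(0.215481, 0.826469) → end (x,ẋ)=(1.582305, 5.112432)

1 0.2800 0.2155 0.8265
2 0.9200 1.5823 5.1124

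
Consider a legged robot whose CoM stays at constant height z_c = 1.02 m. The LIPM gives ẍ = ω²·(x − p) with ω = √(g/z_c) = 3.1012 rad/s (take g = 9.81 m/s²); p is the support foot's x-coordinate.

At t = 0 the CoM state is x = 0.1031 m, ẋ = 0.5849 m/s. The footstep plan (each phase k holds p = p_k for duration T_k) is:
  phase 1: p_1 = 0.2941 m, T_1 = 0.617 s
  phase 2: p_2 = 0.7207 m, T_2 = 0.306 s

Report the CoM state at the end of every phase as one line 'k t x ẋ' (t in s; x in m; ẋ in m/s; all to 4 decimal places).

1 0.6170 0.2580 0.0617
2 0.9230 0.0554 -1.4839

phase 1: p=0.2941, T=0.617, ωT=1.913440, cosh=3.461967, sinh=3.314395; start (x,ẋ)=(0.103100, 0.584900) → end (x,ẋ)=(0.257974, 0.061691)
phase 2: p=0.7207, T=0.306, ωT=0.948967, cosh=1.485091, sinh=1.097950; start (x,ẋ)=(0.257974, 0.061691) → end (x,ẋ)=(0.055351, -1.483948)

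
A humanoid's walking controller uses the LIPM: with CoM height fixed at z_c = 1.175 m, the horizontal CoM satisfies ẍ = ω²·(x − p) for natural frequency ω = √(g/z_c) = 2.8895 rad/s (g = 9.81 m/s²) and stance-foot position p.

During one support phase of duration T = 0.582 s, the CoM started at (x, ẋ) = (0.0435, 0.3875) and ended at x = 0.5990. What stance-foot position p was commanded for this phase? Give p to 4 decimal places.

ωT = 2.8895·0.582 = 1.681689; cosh(ωT) = 2.780343, sinh(ωT) = 2.594283
x(T) = p + (x₀−p)·cosh(ωT) + (ẋ₀/ω)·sinh(ωT) ⇒ p·(1 − cosh) = x(T) − x₀·cosh − (ẋ₀/ω)·sinh
numerator   = 0.5990 − (0.0435)·2.780343 − (0.3875/2.8895)·2.594283 = 0.130145
denominator = 1 − 2.780343 = -1.780343
p = 0.130145 / -1.780343 = -0.0731

p = -0.0731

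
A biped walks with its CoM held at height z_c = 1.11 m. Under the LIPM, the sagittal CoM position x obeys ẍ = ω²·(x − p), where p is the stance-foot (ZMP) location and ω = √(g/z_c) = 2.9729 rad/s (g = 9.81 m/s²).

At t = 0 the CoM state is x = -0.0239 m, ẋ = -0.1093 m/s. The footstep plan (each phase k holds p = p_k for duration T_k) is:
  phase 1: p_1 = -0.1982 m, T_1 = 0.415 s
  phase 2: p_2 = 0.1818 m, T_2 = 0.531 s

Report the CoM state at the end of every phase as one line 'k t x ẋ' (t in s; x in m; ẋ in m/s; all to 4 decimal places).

1 0.4150 0.0687 0.6107
2 0.9460 0.3727 0.7629

phase 1: p=-0.1982, T=0.415, ωT=1.233753, cosh=1.862646, sinh=1.571449; start (x,ẋ)=(-0.023900, -0.109300) → end (x,ẋ)=(0.068684, 0.610701)
phase 2: p=0.1818, T=0.531, ωT=1.578610, cosh=2.527237, sinh=2.320975; start (x,ẋ)=(0.068684, 0.610701) → end (x,ẋ)=(0.372710, 0.762883)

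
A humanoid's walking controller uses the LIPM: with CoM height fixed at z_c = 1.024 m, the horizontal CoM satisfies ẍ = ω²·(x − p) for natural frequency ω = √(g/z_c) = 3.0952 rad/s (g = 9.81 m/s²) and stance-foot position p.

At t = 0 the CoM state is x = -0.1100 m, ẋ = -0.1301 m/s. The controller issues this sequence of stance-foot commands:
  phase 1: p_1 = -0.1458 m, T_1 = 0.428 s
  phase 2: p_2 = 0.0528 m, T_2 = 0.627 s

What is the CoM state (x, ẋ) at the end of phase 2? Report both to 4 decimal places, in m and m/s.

phase 1: p=-0.1458, T=0.428, ωT=1.324746, cosh=2.013549, sinh=1.747679; start (x,ẋ)=(-0.110000, -0.130100) → end (x,ẋ)=(-0.147175, -0.068306)
phase 2: p=0.0528, T=0.627, ωT=1.940690, cosh=3.553581, sinh=3.409976; start (x,ẋ)=(-0.147175, -0.068306) → end (x,ẋ)=(-0.733079, -2.353376)

x = -0.7331, ẋ = -2.3534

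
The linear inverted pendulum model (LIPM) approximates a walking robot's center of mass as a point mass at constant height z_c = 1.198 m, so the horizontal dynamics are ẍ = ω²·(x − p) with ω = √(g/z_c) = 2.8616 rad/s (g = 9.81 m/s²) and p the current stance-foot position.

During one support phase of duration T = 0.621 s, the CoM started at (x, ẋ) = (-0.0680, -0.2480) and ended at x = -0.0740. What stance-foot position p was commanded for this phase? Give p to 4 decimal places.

p = -0.1870

ωT = 2.8616·0.621 = 1.777054; cosh(ωT) = 3.040773, sinh(ωT) = 2.871637
x(T) = p + (x₀−p)·cosh(ωT) + (ẋ₀/ω)·sinh(ωT) ⇒ p·(1 − cosh) = x(T) − x₀·cosh − (ẋ₀/ω)·sinh
numerator   = -0.0740 − (-0.0680)·3.040773 − (-0.2480/2.8616)·2.871637 = 0.381642
denominator = 1 − 3.040773 = -2.040773
p = 0.381642 / -2.040773 = -0.1870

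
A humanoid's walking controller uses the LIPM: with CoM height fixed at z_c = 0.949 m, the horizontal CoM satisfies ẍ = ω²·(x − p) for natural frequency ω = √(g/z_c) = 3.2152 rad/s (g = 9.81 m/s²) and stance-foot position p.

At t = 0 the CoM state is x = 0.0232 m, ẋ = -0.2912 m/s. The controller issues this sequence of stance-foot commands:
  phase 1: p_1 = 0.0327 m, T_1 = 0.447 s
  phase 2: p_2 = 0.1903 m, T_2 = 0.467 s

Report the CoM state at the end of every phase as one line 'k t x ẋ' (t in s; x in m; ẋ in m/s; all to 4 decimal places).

1 0.4470 -0.1683 -0.7081
2 0.9140 -1.1240 -4.1267

phase 1: p=0.0327, T=0.447, ωT=1.437194, cosh=2.223232, sinh=1.985639; start (x,ẋ)=(0.023200, -0.291200) → end (x,ẋ)=(-0.168260, -0.708055)
phase 2: p=0.1903, T=0.467, ωT=1.501498, cosh=2.355603, sinh=2.132807; start (x,ẋ)=(-0.168260, -0.708055) → end (x,ẋ)=(-1.124013, -4.126684)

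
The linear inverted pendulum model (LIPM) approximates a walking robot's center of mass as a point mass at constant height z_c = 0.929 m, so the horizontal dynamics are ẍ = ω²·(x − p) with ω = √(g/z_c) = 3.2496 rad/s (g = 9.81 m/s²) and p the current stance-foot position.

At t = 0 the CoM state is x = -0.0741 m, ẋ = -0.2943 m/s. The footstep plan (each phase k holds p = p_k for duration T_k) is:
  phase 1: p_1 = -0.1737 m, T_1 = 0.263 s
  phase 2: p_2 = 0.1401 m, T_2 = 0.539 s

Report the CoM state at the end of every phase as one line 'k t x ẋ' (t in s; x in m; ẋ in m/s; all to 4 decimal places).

1 0.2630 -0.1226 -0.0969
2 0.8020 -0.7232 -2.6740

phase 1: p=-0.1737, T=0.263, ωT=0.854645, cosh=1.387987, sinh=0.962553; start (x,ẋ)=(-0.074100, -0.294300) → end (x,ẋ)=(-0.122630, -0.096945)
phase 2: p=0.1401, T=0.539, ωT=1.751534, cosh=2.968473, sinh=2.794966; start (x,ẋ)=(-0.122630, -0.096945) → end (x,ẋ)=(-0.723189, -2.674029)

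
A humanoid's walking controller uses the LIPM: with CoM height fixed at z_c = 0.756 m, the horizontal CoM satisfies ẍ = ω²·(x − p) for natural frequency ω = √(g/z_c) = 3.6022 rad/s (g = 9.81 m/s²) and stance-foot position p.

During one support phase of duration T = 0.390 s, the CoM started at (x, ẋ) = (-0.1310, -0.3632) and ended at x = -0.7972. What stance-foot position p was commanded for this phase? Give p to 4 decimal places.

ωT = 3.6022·0.390 = 1.404858; cosh(ωT) = 2.160175, sinh(ωT) = 1.914773
x(T) = p + (x₀−p)·cosh(ωT) + (ẋ₀/ω)·sinh(ωT) ⇒ p·(1 − cosh) = x(T) − x₀·cosh − (ẋ₀/ω)·sinh
numerator   = -0.7972 − (-0.1310)·2.160175 − (-0.3632/3.6022)·1.914773 = -0.321156
denominator = 1 − 2.160175 = -1.160175
p = -0.321156 / -1.160175 = 0.2768

p = 0.2768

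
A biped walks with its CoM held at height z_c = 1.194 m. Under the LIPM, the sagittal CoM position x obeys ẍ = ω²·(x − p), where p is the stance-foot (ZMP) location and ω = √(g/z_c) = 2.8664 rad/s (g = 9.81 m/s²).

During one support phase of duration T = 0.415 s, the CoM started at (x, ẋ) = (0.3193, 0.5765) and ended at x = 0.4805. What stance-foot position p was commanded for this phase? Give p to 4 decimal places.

ωT = 2.8664·0.415 = 1.189556; cosh(ωT) = 1.794989, sinh(ωT) = 1.490633
x(T) = p + (x₀−p)·cosh(ωT) + (ẋ₀/ω)·sinh(ωT) ⇒ p·(1 − cosh) = x(T) − x₀·cosh − (ẋ₀/ω)·sinh
numerator   = 0.4805 − (0.3193)·1.794989 − (0.5765/2.8664)·1.490633 = -0.392441
denominator = 1 − 1.794989 = -0.794989
p = -0.392441 / -0.794989 = 0.4936

p = 0.4936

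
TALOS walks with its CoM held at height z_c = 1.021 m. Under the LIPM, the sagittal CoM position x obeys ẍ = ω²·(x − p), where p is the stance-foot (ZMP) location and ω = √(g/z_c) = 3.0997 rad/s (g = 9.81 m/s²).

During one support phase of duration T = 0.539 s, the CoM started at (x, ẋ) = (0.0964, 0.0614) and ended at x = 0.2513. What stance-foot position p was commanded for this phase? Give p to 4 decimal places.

p = 0.0370

ωT = 3.0997·0.539 = 1.670738; cosh(ωT) = 2.752100, sinh(ωT) = 2.563992
x(T) = p + (x₀−p)·cosh(ωT) + (ẋ₀/ω)·sinh(ωT) ⇒ p·(1 − cosh) = x(T) − x₀·cosh − (ẋ₀/ω)·sinh
numerator   = 0.2513 − (0.0964)·2.752100 − (0.0614/3.0997)·2.563992 = -0.064791
denominator = 1 − 2.752100 = -1.752100
p = -0.064791 / -1.752100 = 0.0370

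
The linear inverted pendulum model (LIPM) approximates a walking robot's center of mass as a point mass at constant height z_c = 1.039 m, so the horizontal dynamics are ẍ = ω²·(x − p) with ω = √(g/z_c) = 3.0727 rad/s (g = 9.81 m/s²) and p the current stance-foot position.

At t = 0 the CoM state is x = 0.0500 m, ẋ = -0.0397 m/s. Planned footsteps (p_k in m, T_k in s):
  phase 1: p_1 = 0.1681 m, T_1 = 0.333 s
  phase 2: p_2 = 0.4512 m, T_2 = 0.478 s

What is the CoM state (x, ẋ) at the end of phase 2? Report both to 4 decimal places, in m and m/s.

x = -0.9923, ẋ = -4.2084

phase 1: p=0.1681, T=0.333, ωT=1.023209, cosh=1.570774, sinh=1.211334; start (x,ẋ)=(0.050000, -0.039700) → end (x,ẋ)=(-0.033059, -0.501936)
phase 2: p=0.4512, T=0.478, ωT=1.468751, cosh=2.287009, sinh=2.056796; start (x,ẋ)=(-0.033059, -0.501936) → end (x,ẋ)=(-0.992289, -4.208409)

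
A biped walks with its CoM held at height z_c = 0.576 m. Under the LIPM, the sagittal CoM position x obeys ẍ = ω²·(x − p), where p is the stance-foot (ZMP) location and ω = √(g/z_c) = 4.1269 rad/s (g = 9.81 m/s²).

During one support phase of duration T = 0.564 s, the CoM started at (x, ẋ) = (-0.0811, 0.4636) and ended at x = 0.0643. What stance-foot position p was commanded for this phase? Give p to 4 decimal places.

p = 0.0207

ωT = 4.1269·0.564 = 2.327572; cosh(ωT) = 5.175273, sinh(ωT) = 5.077740
x(T) = p + (x₀−p)·cosh(ωT) + (ẋ₀/ω)·sinh(ωT) ⇒ p·(1 − cosh) = x(T) − x₀·cosh − (ẋ₀/ω)·sinh
numerator   = 0.0643 − (-0.0811)·5.175273 − (0.4636/4.1269)·5.077740 = -0.086399
denominator = 1 − 5.175273 = -4.175273
p = -0.086399 / -4.175273 = 0.0207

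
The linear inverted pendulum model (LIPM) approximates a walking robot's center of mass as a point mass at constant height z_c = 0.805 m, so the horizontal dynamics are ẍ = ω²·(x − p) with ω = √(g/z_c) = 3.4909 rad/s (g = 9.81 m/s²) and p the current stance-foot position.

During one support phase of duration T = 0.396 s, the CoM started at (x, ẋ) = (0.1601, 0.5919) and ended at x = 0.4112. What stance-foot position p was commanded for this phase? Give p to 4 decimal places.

ωT = 3.4909·0.396 = 1.382396; cosh(ωT) = 2.117707, sinh(ωT) = 1.866731
x(T) = p + (x₀−p)·cosh(ωT) + (ẋ₀/ω)·sinh(ωT) ⇒ p·(1 − cosh) = x(T) − x₀·cosh − (ẋ₀/ω)·sinh
numerator   = 0.4112 − (0.1601)·2.117707 − (0.5919/3.4909)·1.866731 = -0.244359
denominator = 1 − 2.117707 = -1.117707
p = -0.244359 / -1.117707 = 0.2186

p = 0.2186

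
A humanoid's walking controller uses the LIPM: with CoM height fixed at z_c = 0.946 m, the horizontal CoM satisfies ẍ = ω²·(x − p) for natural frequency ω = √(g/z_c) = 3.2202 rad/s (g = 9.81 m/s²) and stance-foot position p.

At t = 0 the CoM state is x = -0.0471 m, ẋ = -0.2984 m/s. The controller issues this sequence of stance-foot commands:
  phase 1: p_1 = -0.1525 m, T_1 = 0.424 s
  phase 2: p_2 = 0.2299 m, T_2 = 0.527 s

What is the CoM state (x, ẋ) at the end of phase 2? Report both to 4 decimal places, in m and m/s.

phase 1: p=-0.1525, T=0.424, ωT=1.365365, cosh=2.086220, sinh=1.830932; start (x,ẋ)=(-0.047100, -0.298400) → end (x,ẋ)=(-0.102276, -0.001093)
phase 2: p=0.2299, T=0.527, ωT=1.697045, cosh=2.820511, sinh=2.637287; start (x,ẋ)=(-0.102276, -0.001093) → end (x,ẋ)=(-0.707901, -2.824117)

x = -0.7079, ẋ = -2.8241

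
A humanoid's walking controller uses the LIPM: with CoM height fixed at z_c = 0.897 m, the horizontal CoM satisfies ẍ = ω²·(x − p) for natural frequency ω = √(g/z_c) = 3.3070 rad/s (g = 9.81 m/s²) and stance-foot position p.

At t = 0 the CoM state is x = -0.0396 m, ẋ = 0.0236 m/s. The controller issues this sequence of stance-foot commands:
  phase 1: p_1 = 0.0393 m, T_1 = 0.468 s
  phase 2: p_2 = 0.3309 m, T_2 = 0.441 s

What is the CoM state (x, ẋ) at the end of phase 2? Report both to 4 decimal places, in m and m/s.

x = -1.0570, ẋ = -4.3515

phase 1: p=0.0393, T=0.468, ωT=1.547676, cosh=2.456638, sinh=2.243896; start (x,ẋ)=(-0.039600, 0.023600) → end (x,ẋ)=(-0.138515, -0.527506)
phase 2: p=0.3309, T=0.441, ωT=1.458387, cosh=2.265815, sinh=2.033204; start (x,ẋ)=(-0.138515, -0.527506) → end (x,ẋ)=(-1.057029, -4.351489)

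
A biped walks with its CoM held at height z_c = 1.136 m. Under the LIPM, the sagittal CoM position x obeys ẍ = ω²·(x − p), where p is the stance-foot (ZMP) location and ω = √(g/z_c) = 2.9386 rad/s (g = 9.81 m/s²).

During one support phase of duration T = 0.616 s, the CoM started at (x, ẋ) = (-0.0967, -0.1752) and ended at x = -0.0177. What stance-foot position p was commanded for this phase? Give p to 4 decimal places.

p = -0.2166

ωT = 2.9386·0.616 = 1.810178; cosh(ωT) = 3.137579, sinh(ωT) = 2.973954
x(T) = p + (x₀−p)·cosh(ωT) + (ẋ₀/ω)·sinh(ωT) ⇒ p·(1 − cosh) = x(T) − x₀·cosh − (ẋ₀/ω)·sinh
numerator   = -0.0177 − (-0.0967)·3.137579 − (-0.1752/2.9386)·2.973954 = 0.463012
denominator = 1 − 3.137579 = -2.137579
p = 0.463012 / -2.137579 = -0.2166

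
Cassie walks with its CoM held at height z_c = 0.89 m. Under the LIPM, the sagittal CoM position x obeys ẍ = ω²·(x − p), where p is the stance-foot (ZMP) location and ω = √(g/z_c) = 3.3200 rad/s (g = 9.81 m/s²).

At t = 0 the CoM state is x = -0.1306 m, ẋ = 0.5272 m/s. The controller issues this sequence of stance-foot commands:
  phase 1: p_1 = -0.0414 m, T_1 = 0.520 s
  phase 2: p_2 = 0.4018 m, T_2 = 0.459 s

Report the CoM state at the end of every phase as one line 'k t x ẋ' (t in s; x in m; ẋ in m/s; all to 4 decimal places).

phase 1: p=-0.0414, T=0.520, ωT=1.726400, cosh=2.899154, sinh=2.721230; start (x,ẋ)=(-0.130600, 0.527200) → end (x,ẋ)=(0.132114, 0.722558)
phase 2: p=0.4018, T=0.459, ωT=1.523880, cosh=2.403932, sinh=2.186067; start (x,ẋ)=(0.132114, 0.722558) → end (x,ẋ)=(0.229264, -0.220334)

1 0.5200 0.1321 0.7226
2 0.9790 0.2293 -0.2203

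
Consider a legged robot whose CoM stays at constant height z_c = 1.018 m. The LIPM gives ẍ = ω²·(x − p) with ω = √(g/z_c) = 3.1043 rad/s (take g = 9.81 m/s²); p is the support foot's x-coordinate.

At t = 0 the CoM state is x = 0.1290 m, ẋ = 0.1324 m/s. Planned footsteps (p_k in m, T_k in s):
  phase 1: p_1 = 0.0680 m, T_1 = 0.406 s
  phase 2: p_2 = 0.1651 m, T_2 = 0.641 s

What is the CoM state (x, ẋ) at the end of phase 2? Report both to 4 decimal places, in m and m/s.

phase 1: p=0.0680, T=0.406, ωT=1.260346, cosh=1.905098, sinh=1.621542; start (x,ẋ)=(0.129000, 0.132400) → end (x,ẋ)=(0.253371, 0.559294)
phase 2: p=0.1651, T=0.641, ωT=1.989856, cosh=3.725599, sinh=3.588884; start (x,ẋ)=(0.253371, 0.559294) → end (x,ẋ)=(1.140561, 3.067126)

x = 1.1406, ẋ = 3.0671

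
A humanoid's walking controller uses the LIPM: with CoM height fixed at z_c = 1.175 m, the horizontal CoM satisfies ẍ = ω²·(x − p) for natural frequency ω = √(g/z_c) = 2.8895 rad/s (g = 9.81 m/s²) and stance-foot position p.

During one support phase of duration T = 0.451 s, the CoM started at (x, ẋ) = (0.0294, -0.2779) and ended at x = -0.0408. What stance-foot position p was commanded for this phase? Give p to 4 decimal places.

ωT = 2.8895·0.451 = 1.303165; cosh(ωT) = 1.976299, sinh(ωT) = 1.704628
x(T) = p + (x₀−p)·cosh(ωT) + (ẋ₀/ω)·sinh(ωT) ⇒ p·(1 − cosh) = x(T) − x₀·cosh − (ẋ₀/ω)·sinh
numerator   = -0.0408 − (0.0294)·1.976299 − (-0.2779/2.8895)·1.704628 = 0.065041
denominator = 1 − 1.976299 = -0.976299
p = 0.065041 / -0.976299 = -0.0666

p = -0.0666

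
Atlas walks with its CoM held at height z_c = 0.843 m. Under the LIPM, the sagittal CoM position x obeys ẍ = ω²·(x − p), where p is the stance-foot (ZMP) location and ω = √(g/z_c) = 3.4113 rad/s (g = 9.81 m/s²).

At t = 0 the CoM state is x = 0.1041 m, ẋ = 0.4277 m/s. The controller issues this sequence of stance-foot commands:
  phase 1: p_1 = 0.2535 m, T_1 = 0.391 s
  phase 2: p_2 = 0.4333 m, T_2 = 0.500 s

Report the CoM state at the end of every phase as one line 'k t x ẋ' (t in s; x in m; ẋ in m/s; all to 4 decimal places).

1 0.3910 0.1717 -0.0320
2 0.8910 -0.3355 -2.4662

phase 1: p=0.2535, T=0.391, ωT=1.333818, cosh=2.029489, sinh=1.766019; start (x,ẋ)=(0.104100, 0.427700) → end (x,ẋ)=(0.171713, -0.032036)
phase 2: p=0.4333, T=0.500, ωT=1.705650, cosh=2.843309, sinh=2.661654; start (x,ẋ)=(0.171713, -0.032036) → end (x,ẋ)=(-0.335468, -2.466218)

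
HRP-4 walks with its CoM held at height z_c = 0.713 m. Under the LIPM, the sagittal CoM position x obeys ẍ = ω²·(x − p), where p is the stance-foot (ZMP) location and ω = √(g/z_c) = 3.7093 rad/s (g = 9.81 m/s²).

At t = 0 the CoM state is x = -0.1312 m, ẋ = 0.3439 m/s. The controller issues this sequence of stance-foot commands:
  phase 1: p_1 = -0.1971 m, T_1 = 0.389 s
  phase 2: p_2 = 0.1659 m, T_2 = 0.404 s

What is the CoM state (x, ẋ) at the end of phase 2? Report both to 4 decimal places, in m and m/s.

phase 1: p=-0.1971, T=0.389, ωT=1.442918, cosh=2.234633, sinh=1.998396; start (x,ẋ)=(-0.131200, 0.343900) → end (x,ẋ)=(0.135439, 1.256984)
phase 2: p=0.1659, T=0.404, ωT=1.498557, cosh=2.349340, sinh=2.125888; start (x,ẋ)=(0.135439, 1.256984) → end (x,ẋ)=(0.814745, 2.712883)

x = 0.8147, ẋ = 2.7129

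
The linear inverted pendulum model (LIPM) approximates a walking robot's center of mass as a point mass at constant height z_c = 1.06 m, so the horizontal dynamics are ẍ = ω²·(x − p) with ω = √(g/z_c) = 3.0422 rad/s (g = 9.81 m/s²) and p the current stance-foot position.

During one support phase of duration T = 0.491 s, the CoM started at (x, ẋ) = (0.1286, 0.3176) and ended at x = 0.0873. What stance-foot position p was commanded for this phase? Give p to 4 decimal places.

ωT = 3.0422·0.491 = 1.493720; cosh(ωT) = 2.339084, sinh(ωT) = 2.114549
x(T) = p + (x₀−p)·cosh(ωT) + (ẋ₀/ω)·sinh(ωT) ⇒ p·(1 − cosh) = x(T) − x₀·cosh − (ẋ₀/ω)·sinh
numerator   = 0.0873 − (0.1286)·2.339084 − (0.3176/3.0422)·2.114549 = -0.434261
denominator = 1 − 2.339084 = -1.339084
p = -0.434261 / -1.339084 = 0.3243

p = 0.3243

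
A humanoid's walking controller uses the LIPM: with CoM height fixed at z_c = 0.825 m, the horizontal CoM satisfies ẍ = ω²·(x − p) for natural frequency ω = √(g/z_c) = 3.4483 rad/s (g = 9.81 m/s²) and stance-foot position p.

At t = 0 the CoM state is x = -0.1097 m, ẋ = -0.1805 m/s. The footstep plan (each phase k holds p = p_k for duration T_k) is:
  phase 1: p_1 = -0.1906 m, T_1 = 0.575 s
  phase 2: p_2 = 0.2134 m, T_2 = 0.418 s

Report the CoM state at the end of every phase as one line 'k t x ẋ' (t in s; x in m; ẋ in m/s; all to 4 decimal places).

phase 1: p=-0.1906, T=0.575, ωT=1.982772, cosh=3.700269, sinh=3.562582; start (x,ẋ)=(-0.109700, -0.180500) → end (x,ẋ)=(-0.077730, 0.325946)
phase 2: p=0.2134, T=0.418, ωT=1.441389, cosh=2.231581, sinh=1.994983; start (x,ẋ)=(-0.077730, 0.325946) → end (x,ẋ)=(-0.247708, -1.275397)

1 0.5750 -0.0777 0.3259
2 0.9930 -0.2477 -1.2754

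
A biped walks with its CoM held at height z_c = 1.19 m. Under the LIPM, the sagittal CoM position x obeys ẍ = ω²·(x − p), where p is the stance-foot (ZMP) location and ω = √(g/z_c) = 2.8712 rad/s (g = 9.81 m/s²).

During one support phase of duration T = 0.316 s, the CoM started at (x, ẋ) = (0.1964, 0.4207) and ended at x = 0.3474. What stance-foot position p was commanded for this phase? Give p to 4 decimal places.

p = 0.1985

ωT = 2.8712·0.316 = 0.907299; cosh(ωT) = 1.440617, sinh(ωT) = 1.037005
x(T) = p + (x₀−p)·cosh(ωT) + (ẋ₀/ω)·sinh(ωT) ⇒ p·(1 − cosh) = x(T) − x₀·cosh − (ẋ₀/ω)·sinh
numerator   = 0.3474 − (0.1964)·1.440617 − (0.4207/2.8712)·1.037005 = -0.087483
denominator = 1 − 1.440617 = -0.440617
p = -0.087483 / -0.440617 = 0.1985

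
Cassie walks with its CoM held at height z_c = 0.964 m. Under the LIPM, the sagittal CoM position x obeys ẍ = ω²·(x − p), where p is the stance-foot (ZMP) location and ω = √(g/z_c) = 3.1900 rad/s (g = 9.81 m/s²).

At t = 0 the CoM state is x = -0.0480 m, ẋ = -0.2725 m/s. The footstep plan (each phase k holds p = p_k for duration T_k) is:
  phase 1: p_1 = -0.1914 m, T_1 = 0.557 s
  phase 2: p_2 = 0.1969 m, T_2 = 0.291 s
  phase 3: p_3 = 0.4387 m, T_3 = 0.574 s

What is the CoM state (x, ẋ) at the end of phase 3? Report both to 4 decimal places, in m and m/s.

phase 1: p=-0.1914, T=0.557, ωT=1.776830, cosh=3.040131, sinh=2.870957; start (x,ẋ)=(-0.048000, -0.272500) → end (x,ẋ)=(-0.000692, 0.484872)
phase 2: p=0.1969, T=0.291, ωT=0.928290, cosh=1.462704, sinh=1.067475; start (x,ẋ)=(-0.000692, 0.484872) → end (x,ẋ)=(0.070136, 0.036377)
phase 3: p=0.4387, T=0.574, ωT=1.831060, cosh=3.200371, sinh=3.040127; start (x,ẋ)=(0.070136, 0.036377) → end (x,ẋ)=(-0.706175, -3.457920)

x = -0.7062, ẋ = -3.4579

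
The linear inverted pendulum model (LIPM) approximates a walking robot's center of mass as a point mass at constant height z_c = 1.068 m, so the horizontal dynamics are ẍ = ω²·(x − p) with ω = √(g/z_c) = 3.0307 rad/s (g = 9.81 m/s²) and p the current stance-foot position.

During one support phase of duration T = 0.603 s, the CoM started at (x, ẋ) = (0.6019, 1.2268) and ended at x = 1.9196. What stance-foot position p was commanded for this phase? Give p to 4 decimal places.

ωT = 3.0307·0.603 = 1.827512; cosh(ωT) = 3.189605, sinh(ωT) = 3.028792
x(T) = p + (x₀−p)·cosh(ωT) + (ẋ₀/ω)·sinh(ωT) ⇒ p·(1 − cosh) = x(T) − x₀·cosh − (ẋ₀/ω)·sinh
numerator   = 1.9196 − (0.6019)·3.189605 − (1.2268/3.0307)·3.028792 = -1.226251
denominator = 1 − 3.189605 = -2.189605
p = -1.226251 / -2.189605 = 0.5600

p = 0.5600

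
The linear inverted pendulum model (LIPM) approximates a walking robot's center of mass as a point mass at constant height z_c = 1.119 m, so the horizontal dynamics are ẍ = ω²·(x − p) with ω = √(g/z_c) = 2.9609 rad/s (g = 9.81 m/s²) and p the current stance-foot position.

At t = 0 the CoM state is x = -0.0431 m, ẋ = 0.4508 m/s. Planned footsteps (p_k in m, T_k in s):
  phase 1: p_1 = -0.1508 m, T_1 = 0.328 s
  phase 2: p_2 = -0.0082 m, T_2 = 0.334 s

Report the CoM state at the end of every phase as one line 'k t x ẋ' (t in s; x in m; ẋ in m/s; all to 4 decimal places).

1 0.3280 0.1840 1.0414
2 0.6620 0.6933 2.2527

phase 1: p=-0.1508, T=0.328, ωT=0.971175, cosh=1.509842, sinh=1.131204; start (x,ẋ)=(-0.043100, 0.450800) → end (x,ẋ)=(0.184037, 1.041365)
phase 2: p=-0.0082, T=0.334, ωT=0.988941, cosh=1.530178, sinh=1.158207; start (x,ẋ)=(0.184037, 1.041365) → end (x,ẋ)=(0.693305, 2.252719)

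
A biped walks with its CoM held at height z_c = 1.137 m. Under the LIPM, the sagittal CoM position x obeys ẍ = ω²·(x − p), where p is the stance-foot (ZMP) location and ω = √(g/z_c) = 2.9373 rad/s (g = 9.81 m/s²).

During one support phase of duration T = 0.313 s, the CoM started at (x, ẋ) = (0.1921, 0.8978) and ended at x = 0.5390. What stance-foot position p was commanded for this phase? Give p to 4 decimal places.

p = 0.1378

ωT = 2.9373·0.313 = 0.919375; cosh(ωT) = 1.453245, sinh(ωT) = 1.054477
x(T) = p + (x₀−p)·cosh(ωT) + (ẋ₀/ω)·sinh(ωT) ⇒ p·(1 − cosh) = x(T) − x₀·cosh − (ẋ₀/ω)·sinh
numerator   = 0.5390 − (0.1921)·1.453245 − (0.8978/2.9373)·1.054477 = -0.062474
denominator = 1 − 1.453245 = -0.453245
p = -0.062474 / -0.453245 = 0.1378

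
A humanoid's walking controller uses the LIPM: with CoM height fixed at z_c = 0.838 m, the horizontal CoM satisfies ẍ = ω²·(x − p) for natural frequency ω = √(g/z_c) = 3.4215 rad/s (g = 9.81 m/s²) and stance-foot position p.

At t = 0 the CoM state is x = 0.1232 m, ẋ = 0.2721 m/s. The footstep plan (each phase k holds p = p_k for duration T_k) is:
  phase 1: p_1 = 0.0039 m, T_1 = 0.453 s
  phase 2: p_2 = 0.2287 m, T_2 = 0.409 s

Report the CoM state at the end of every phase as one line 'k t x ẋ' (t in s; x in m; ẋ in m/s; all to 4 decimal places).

1 0.4530 0.4765 1.5880
2 0.8620 1.6446 5.0272

phase 1: p=0.0039, T=0.453, ωT=1.549940, cosh=2.461723, sinh=2.249462; start (x,ẋ)=(0.123200, 0.272100) → end (x,ẋ)=(0.476475, 1.588031)
phase 2: p=0.2287, T=0.409, ωT=1.399393, cosh=2.149744, sinh=1.902997; start (x,ẋ)=(0.476475, 1.588031) → end (x,ẋ)=(1.644598, 5.027153)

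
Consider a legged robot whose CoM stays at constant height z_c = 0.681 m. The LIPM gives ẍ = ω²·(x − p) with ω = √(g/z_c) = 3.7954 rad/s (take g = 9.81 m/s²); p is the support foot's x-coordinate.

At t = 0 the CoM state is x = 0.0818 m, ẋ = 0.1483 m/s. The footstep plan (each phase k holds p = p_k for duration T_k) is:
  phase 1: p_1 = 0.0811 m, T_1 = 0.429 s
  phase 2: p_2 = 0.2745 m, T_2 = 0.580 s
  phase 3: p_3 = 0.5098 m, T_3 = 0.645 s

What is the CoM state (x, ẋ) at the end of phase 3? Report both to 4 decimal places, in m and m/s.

x = -0.3792, ẋ = -3.2894

phase 1: p=0.0811, T=0.429, ωT=1.628227, cosh=2.645554, sinh=2.449277; start (x,ẋ)=(0.081800, 0.148300) → end (x,ẋ)=(0.178654, 0.398843)
phase 2: p=0.2745, T=0.580, ωT=2.201332, cosh=4.573849, sinh=4.463194; start (x,ẋ)=(0.178654, 0.398843) → end (x,ẋ)=(0.305133, 0.200654)
phase 3: p=0.5098, T=0.645, ωT=2.448033, cosh=5.826019, sinh=5.739556; start (x,ẋ)=(0.305133, 0.200654) → end (x,ẋ)=(-0.379154, -3.289424)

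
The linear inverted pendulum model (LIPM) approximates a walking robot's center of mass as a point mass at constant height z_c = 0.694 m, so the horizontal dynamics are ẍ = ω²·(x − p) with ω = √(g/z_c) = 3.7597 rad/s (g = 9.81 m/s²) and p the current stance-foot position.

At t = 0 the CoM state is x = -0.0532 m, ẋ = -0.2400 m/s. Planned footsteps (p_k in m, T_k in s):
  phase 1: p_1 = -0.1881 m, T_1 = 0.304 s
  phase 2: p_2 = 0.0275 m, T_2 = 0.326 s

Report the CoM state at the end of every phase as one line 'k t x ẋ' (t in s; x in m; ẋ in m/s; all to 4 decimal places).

1 0.3040 -0.0450 0.2998
2 0.6300 0.0175 0.1305

phase 1: p=-0.1881, T=0.304, ωT=1.142949, cosh=1.727440, sinh=1.408562; start (x,ẋ)=(-0.053200, -0.240000) → end (x,ẋ)=(-0.044984, 0.299814)
phase 2: p=0.0275, T=0.326, ωT=1.225662, cosh=1.849992, sinh=1.556429; start (x,ẋ)=(-0.044984, 0.299814) → end (x,ẋ)=(0.017522, 0.130500)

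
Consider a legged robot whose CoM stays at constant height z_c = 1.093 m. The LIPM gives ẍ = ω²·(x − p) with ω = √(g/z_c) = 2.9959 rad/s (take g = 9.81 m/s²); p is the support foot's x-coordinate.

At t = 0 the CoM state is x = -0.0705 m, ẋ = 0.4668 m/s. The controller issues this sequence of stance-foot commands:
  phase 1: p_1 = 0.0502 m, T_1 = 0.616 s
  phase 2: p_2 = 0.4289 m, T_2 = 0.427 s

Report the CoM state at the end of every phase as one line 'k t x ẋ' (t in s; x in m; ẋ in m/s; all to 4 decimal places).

phase 1: p=0.0502, T=0.616, ωT=1.845474, cosh=3.244526, sinh=3.086576; start (x,ẋ)=(-0.070500, 0.466800) → end (x,ẋ)=(0.139514, 0.398423)
phase 2: p=0.4289, T=0.427, ωT=1.279249, cosh=1.936093, sinh=1.657847; start (x,ẋ)=(0.139514, 0.398423) → end (x,ẋ)=(0.089098, -0.665921)

1 0.6160 0.1395 0.3984
2 1.0430 0.0891 -0.6659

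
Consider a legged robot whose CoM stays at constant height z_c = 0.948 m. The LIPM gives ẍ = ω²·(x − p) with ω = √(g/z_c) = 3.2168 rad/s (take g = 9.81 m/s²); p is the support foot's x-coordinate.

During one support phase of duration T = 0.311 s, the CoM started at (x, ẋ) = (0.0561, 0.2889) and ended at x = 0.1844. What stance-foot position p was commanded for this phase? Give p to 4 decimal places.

p = 0.0143

ωT = 3.2168·0.311 = 1.000425; cosh(ωT) = 1.543580, sinh(ωT) = 1.175857
x(T) = p + (x₀−p)·cosh(ωT) + (ẋ₀/ω)·sinh(ωT) ⇒ p·(1 − cosh) = x(T) − x₀·cosh − (ẋ₀/ω)·sinh
numerator   = 0.1844 − (0.0561)·1.543580 − (0.2889/3.2168)·1.175857 = -0.007798
denominator = 1 − 1.543580 = -0.543580
p = -0.007798 / -0.543580 = 0.0143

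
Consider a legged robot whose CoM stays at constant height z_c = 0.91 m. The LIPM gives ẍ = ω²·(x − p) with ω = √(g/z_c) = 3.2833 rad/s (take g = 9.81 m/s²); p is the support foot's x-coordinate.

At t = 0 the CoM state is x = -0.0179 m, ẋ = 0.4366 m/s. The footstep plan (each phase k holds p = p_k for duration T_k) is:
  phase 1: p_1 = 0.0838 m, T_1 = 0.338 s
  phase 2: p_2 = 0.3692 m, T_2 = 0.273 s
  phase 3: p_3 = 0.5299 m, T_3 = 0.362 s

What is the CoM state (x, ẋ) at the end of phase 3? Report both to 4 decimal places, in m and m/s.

phase 1: p=0.0838, T=0.338, ωT=1.109755, cosh=1.681628, sinh=1.351988; start (x,ẋ)=(-0.017900, 0.436600) → end (x,ẋ)=(0.092560, 0.282754)
phase 2: p=0.3692, T=0.273, ωT=0.896341, cosh=1.429340, sinh=1.021280; start (x,ẋ)=(0.092560, 0.282754) → end (x,ẋ)=(0.061739, -0.523467)
phase 3: p=0.5299, T=0.362, ωT=1.188555, cosh=1.793497, sinh=1.488836; start (x,ẋ)=(0.061739, -0.523467) → end (x,ẋ)=(-0.547115, -3.227344)

x = -0.5471, ẋ = -3.2273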